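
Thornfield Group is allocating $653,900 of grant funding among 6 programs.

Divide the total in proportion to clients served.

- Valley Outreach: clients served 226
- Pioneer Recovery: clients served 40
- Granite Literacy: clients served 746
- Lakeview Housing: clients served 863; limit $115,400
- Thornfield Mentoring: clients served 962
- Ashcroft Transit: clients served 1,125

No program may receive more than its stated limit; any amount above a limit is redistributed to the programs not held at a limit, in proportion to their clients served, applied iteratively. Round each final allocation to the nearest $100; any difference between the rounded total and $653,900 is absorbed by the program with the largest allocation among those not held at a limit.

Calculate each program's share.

Valley Outreach: $39,300 | Pioneer Recovery: $7,000 | Granite Literacy: $129,600 | Lakeview Housing: $115,400 | Thornfield Mentoring: $167,200 | Ashcroft Transit: $195,400

Total clients served = 3,962.
Pro-rata shares before constraints: Valley Outreach 37,299.70; Pioneer Recovery 6,601.72; Granite Literacy 123,122.01; Lakeview Housing 142,432.03; Thornfield Mentoring 158,771.28; Ashcroft Transit 185,673.27.
Cap binds for Lakeview Housing ($115,400); balance $538,500 reallocated over remaining clients served 3,099.
Redistributed shares: Valley Outreach 39,271.06 → $39,300; Pioneer Recovery 6,950.63 → $7,000; Granite Literacy 129,629.24 → $129,600; Thornfield Mentoring 167,162.63 → $167,200; Ashcroft Transit 195,486.45 → $195,500.
Rounding difference −$100 applied to Ashcroft Transit → $195,400.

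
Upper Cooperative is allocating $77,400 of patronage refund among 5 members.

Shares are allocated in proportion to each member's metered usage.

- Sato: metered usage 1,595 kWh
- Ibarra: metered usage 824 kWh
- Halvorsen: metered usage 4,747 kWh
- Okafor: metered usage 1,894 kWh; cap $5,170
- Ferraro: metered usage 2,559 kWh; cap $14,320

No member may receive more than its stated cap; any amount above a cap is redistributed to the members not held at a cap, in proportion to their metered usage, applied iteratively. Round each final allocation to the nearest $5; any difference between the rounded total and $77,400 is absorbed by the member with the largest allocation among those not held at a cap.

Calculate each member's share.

Sato: $12,890 · Ibarra: $6,660 · Halvorsen: $38,360 · Okafor: $5,170 · Ferraro: $14,320

Sum of metered usage: 11,619.
Proportional shares (ignoring caps): Sato 10,625.10; Ibarra 5,489.08; Halvorsen 31,622.15; Okafor 12,616.89; Ferraro 17,046.79.
Held at cap: Okafor ($5,170), Ferraro ($14,320); remaining pool $57,910 reallocated over remaining metered usage 7,166.
Shares after redistribution: Sato 12,889.54 → $12,890; Ibarra 6,658.92 → $6,660; Halvorsen 38,361.54 → $38,360.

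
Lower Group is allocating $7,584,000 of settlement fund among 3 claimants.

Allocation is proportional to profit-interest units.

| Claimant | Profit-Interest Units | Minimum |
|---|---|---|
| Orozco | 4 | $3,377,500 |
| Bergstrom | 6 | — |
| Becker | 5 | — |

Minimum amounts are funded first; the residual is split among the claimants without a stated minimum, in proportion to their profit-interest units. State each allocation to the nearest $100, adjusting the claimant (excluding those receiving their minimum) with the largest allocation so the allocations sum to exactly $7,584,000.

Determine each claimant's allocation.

Guaranteed amounts: Orozco $3,377,500. Residual $4,206,500.
Residual split over remaining profit-interest units 11: Bergstrom 2,294,454.55 → $2,294,500; Becker 1,912,045.45 → $1,912,000.

Orozco: $3,377,500 · Bergstrom: $2,294,500 · Becker: $1,912,000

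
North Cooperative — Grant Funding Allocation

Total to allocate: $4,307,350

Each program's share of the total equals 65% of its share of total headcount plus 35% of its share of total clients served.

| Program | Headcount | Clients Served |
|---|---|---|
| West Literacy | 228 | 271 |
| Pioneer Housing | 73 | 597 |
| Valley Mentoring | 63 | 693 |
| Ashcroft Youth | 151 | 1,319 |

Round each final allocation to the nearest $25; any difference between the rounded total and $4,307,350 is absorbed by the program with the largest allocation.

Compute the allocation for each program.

West Literacy: $1,381,375; Pioneer Housing: $709,375; Valley Mentoring: $705,250; Ashcroft Youth: $1,511,350

Headcount total 515; clients served total 2,880.
Composite weights (65% headcount + 35% clients served): West Literacy 0.3207; Pioneer Housing 0.1647; Valley Mentoring 0.1637; Ashcroft Youth 0.3509.
Proportional shares: West Literacy 1,381,371.53; Pioneer Housing 709,368.88; Valley Mentoring 705,256.69; Ashcroft Youth 1,511,352.90.
After rounding ($25): West Literacy $1,381,375; Pioneer Housing $709,375; Valley Mentoring $705,250; Ashcroft Youth $1,511,350. Sum = $4,307,350.
Rounded total matches; no reconciliation needed.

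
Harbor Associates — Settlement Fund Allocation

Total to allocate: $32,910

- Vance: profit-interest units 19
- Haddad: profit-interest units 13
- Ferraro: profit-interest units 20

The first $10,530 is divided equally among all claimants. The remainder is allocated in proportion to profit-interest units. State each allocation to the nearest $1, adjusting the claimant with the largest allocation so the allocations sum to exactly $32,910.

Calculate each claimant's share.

Vance: $11,687 | Haddad: $9,105 | Ferraro: $12,118

First tranche $10,530 split equally: $3,510 each.
Remainder $22,380 by profit-interest units (total 52): Vance 8,177.31 → $8,177; Haddad 5,595.00 → $5,595; Ferraro 8,607.69 → $8,608.
Totals: Vance $3,510 + $8,177 = $11,687; Haddad $3,510 + $5,595 = $9,105; Ferraro $3,510 + $8,608 = $12,118.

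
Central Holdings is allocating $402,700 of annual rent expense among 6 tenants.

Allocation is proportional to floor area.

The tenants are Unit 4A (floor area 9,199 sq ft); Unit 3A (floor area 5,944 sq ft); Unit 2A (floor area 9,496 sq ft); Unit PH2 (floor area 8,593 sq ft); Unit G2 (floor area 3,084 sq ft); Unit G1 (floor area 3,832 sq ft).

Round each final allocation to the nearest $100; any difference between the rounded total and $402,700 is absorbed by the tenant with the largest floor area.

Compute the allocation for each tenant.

Unit 4A: $92,300; Unit 3A: $59,600; Unit 2A: $95,300; Unit PH2: $86,200; Unit G2: $30,900; Unit G1: $38,400

Combined floor area = 40,148.
Pro-rata amounts: Unit 4A 9,199/40,148 × $402,700 = 92,269.54; Unit 3A 5,944/40,148 × $402,700 = 59,620.62; Unit 2A 9,496/40,148 × $402,700 = 95,248.56; Unit PH2 8,593/40,148 × $402,700 = 86,191.12; Unit G2 3,084/40,148 × $402,700 = 30,933.72; Unit G1 3,832/40,148 × $402,700 = 38,436.45.
At nearest $100: Unit 4A $92,300; Unit 3A $59,600; Unit 2A $95,200; Unit PH2 $86,200; Unit G2 $30,900; Unit G1 $38,400. Sum = $402,600.
Difference $402,700 − $402,600 = +$100 applied to largest floor area (Unit 2A): Unit 2A becomes $95,300.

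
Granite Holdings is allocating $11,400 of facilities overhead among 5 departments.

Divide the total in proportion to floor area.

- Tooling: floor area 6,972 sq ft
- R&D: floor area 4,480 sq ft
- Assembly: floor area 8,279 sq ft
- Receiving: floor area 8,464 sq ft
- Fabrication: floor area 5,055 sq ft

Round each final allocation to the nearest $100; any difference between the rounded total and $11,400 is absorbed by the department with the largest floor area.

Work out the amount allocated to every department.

Floor area total: 33,250.
Pro-rata amounts: Tooling 6,972/33,250 × $11,400 = 2,390.40; R&D 4,480/33,250 × $11,400 = 1,536.00; Assembly 8,279/33,250 × $11,400 = 2,838.51; Receiving 8,464/33,250 × $11,400 = 2,901.94; Fabrication 5,055/33,250 × $11,400 = 1,733.14.
At nearest $100: Tooling $2,400; R&D $1,500; Assembly $2,800; Receiving $2,900; Fabrication $1,700. Sum = $11,300.
Difference $11,400 − $11,300 = +$100 applied to largest floor area (Receiving): Receiving becomes $3,000.

Tooling: $2,400 | R&D: $1,500 | Assembly: $2,800 | Receiving: $3,000 | Fabrication: $1,700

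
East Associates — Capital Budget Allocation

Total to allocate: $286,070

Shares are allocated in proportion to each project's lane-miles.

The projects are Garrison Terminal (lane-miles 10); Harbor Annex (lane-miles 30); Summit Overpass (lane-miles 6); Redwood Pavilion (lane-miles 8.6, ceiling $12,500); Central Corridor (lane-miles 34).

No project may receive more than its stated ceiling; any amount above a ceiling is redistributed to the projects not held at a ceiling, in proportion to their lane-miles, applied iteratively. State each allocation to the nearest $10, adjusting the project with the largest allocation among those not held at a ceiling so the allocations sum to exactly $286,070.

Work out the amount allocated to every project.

Garrison Terminal: $34,200; Harbor Annex: $102,590; Summit Overpass: $20,520; Redwood Pavilion: $12,500; Central Corridor: $116,260

Combined lane-miles = 88.6.
Unconstrained shares: Garrison Terminal 32,287.81; Harbor Annex 96,863.43; Summit Overpass 19,372.69; Redwood Pavilion 27,767.52; Central Corridor 109,778.56.
Capped: Redwood Pavilion ($12,500); remaining pool $273,570 reallocated over remaining lane-miles 80.
Remaining shares: Garrison Terminal 34,196.25 → $34,200; Harbor Annex 102,588.75 → $102,590; Summit Overpass 20,517.75 → $20,520; Central Corridor 116,267.25 → $116,270.
Rounding difference −$10 applied to Central Corridor → $116,260.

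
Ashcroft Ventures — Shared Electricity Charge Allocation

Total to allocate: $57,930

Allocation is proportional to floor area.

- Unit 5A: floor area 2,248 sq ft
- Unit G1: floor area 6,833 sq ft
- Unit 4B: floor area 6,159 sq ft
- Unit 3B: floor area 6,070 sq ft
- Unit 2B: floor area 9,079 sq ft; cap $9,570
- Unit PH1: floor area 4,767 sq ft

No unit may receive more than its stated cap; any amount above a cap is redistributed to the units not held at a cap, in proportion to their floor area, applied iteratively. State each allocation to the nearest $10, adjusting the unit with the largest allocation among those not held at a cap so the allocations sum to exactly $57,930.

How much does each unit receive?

Unit 5A: $4,170 | Unit G1: $12,670 | Unit 4B: $11,420 | Unit 3B: $11,260 | Unit 2B: $9,570 | Unit PH1: $8,840

Total floor area = 35,156.
Pro-rata shares before constraints: Unit 5A 3,704.25; Unit G1 11,259.41; Unit 4B 10,148.79; Unit 3B 10,002.14; Unit 2B 14,960.36; Unit PH1 7,855.05.
Cap binds for Unit 2B ($9,570); residual $48,360 reallocated over remaining floor area 26,077.
Remaining shares: Unit 5A 4,168.93 → $4,170; Unit G1 12,671.85 → $12,670; Unit 4B 11,421.91 → $11,420; Unit 3B 11,256.86 → $11,260; Unit PH1 8,840.44 → $8,840.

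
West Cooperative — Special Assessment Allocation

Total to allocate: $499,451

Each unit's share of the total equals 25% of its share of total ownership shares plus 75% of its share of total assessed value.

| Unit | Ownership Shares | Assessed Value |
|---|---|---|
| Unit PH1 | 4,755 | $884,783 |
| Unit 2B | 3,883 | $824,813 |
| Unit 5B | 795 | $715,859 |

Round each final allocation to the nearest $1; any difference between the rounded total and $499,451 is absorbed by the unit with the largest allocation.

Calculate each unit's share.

Totals — ownership shares 9,433, assessed value 2,425,455.
Combined weights (25% ownership shares + 75% assessed value): Unit PH1 0.3996; Unit 2B 0.3580; Unit 5B 0.2424.
Raw shares: Unit PH1 199,587.24; Unit 2B 178,782.95; Unit 5B 121,080.81.
Rounded to nearest $1: Unit PH1 $199,587; Unit 2B $178,783; Unit 5B $121,081. Sum = $499,451.
No rounding difference to absorb.

Unit PH1: $199,587 | Unit 2B: $178,783 | Unit 5B: $121,081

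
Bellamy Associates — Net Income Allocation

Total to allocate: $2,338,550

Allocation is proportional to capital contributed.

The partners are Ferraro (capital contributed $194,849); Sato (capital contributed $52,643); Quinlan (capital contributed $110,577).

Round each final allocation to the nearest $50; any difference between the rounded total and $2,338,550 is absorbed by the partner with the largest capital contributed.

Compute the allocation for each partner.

Ferraro: $1,272,550 · Sato: $343,800 · Quinlan: $722,200

Combined capital contributed = 194,849 + 52,643 + 110,577 = 358,069.
Proportional shares: Ferraro 1,272,559.56; Sato 343,811.63; Quinlan 722,178.81.
After rounding ($50): Ferraro $1,272,550; Sato $343,800; Quinlan $722,200. Sum = $2,338,550.
Rounded total matches; no reconciliation needed.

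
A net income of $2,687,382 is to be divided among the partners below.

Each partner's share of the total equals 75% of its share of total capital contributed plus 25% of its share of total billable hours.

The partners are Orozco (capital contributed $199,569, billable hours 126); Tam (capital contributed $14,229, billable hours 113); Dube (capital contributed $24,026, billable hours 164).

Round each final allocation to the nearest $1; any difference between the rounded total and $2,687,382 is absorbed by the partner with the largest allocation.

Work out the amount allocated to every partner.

Orozco: $1,901,385 | Tam: $308,973 | Dube: $477,024

Capital contributed total 237,824; billable hours total 403.
Combined weights (75% capital contributed + 25% billable hours): Orozco 0.7075; Tam 0.1150; Dube 0.1775.
Pro-rata amounts: Orozco 1,901,384.81; Tam 308,972.94; Dube 477,024.25.
Rounded to nearest $1: Orozco $1,901,385; Tam $308,973; Dube $477,024. Sum = $2,687,382.
Rounded total matches; no reconciliation needed.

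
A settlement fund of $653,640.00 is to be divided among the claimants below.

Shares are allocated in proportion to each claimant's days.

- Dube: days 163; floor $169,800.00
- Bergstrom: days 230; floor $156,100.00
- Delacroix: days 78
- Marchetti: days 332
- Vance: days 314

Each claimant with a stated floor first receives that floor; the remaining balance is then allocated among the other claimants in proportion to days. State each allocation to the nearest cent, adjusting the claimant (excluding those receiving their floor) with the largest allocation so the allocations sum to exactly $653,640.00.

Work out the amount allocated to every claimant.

Minimums first: Dube $169,800.00; Bergstrom $156,100.00. Residual $327,740.00.
Residual split over remaining days 724: Delacroix 35,309.0055 → $35,309.01; Marchetti 150,289.6133 → $150,289.61; Vance 142,141.3812 → $142,141.38.

Dube: $169,800.00 · Bergstrom: $156,100.00 · Delacroix: $35,309.01 · Marchetti: $150,289.61 · Vance: $142,141.38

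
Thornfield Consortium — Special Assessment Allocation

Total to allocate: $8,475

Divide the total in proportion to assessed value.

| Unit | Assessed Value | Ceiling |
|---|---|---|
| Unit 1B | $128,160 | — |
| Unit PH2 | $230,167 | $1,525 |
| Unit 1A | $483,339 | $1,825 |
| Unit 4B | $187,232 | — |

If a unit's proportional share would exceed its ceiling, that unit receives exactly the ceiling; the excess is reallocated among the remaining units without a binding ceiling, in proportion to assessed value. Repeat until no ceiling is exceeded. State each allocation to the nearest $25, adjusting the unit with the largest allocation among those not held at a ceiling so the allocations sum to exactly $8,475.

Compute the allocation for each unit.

Unit 1B: $2,075 | Unit PH2: $1,525 | Unit 1A: $1,825 | Unit 4B: $3,050

Sum of assessed value: 1,028,898.
Pro-rata shares before constraints: Unit 1B 1,055.65; Unit PH2 1,895.88; Unit 1A 3,981.25; Unit 4B 1,542.22.
Cap binds for Unit PH2 ($1,525), Unit 1A ($1,825); balance $5,125 reallocated over remaining assessed value 315,392.
Shares after redistribution: Unit 1B 2,082.55 → $2,075; Unit 4B 3,042.45 → $3,050.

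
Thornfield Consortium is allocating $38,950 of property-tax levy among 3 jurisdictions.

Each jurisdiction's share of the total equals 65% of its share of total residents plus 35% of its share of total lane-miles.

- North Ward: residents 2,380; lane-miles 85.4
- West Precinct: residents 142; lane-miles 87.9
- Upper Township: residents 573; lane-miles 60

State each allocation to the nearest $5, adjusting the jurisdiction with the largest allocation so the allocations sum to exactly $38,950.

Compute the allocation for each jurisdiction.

North Ward: $24,455 · West Precinct: $6,300 · Upper Township: $8,195

Totals — residents 3,095, lane-miles 233.3.
Combined weights (65% residents + 35% lane-miles): North Ward 0.6280; West Precinct 0.1617; Upper Township 0.2104.
Proportional shares: North Ward 24,458.92; West Precinct 6,297.87; Upper Township 8,193.21.
At nearest $5: North Ward $24,460; West Precinct $6,300; Upper Township $8,195. Sum = $38,955.
Difference $38,950 − $38,955 = −$5 applied to largest allocation (North Ward): North Ward becomes $24,455.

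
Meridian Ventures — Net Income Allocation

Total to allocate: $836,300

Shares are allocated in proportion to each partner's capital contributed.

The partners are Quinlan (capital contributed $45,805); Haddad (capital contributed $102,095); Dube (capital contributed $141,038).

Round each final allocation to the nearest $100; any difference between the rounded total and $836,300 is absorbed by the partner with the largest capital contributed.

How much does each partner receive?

Sum of capital contributed: 45,805 + 102,095 + 141,038 = 288,938.
Raw shares: Quinlan 132,577.65; Haddad 295,503.01; Dube 408,219.34.
At nearest $100: Quinlan $132,600; Haddad $295,500; Dube $408,200. Sum = $836,300.
Sum already equals the total — no adjustment.

Quinlan: $132,600 | Haddad: $295,500 | Dube: $408,200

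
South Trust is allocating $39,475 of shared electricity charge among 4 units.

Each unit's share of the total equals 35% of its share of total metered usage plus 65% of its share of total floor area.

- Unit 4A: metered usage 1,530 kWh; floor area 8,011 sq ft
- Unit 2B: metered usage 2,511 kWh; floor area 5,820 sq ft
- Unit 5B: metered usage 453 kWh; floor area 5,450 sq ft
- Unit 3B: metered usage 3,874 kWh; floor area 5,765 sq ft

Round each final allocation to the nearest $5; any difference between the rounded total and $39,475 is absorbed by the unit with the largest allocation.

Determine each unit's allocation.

Unit 4A: $10,735 · Unit 2B: $10,110 · Unit 5B: $6,330 · Unit 3B: $12,300

Totals — metered usage 8,368, floor area 25,046.
Blended shares (35% metered usage + 65% floor area): Unit 4A 0.2719; Unit 2B 0.2561; Unit 5B 0.1604; Unit 3B 0.3116.
Proportional shares: Unit 4A 10,733.14; Unit 2B 10,108.25; Unit 5B 6,331.27; Unit 3B 12,302.33.
At nearest $5: Unit 4A $10,735; Unit 2B $10,110; Unit 5B $6,330; Unit 3B $12,300. Sum = $39,475.
No rounding difference to absorb.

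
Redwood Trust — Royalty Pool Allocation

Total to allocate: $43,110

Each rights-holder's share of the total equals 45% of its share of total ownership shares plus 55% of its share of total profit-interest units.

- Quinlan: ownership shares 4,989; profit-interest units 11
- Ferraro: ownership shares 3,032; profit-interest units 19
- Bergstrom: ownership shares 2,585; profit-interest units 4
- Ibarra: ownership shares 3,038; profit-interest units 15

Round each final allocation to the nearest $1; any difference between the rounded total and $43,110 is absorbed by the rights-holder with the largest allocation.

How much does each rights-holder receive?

Ownership shares total 13,644; profit-interest units total 49.
Composite weights (45% ownership shares + 55% profit-interest units): Quinlan 0.2880; Ferraro 0.3133; Bergstrom 0.1302; Ibarra 0.2686.
Unrounded shares: Quinlan 12,416.29; Ferraro 13,504.87; Bergstrom 5,610.99; Ibarra 11,577.85.
Rounded to nearest $1: Quinlan $12,416; Ferraro $13,505; Bergstrom $5,611; Ibarra $11,578. Sum = $43,110.
Rounded total matches; no reconciliation needed.

Quinlan: $12,416 | Ferraro: $13,505 | Bergstrom: $5,611 | Ibarra: $11,578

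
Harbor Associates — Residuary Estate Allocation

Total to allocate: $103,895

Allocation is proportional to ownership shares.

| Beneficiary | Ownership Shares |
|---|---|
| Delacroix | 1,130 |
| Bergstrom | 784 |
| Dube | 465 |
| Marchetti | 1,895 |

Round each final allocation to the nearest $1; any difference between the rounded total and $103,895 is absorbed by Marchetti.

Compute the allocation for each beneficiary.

Delacroix: $27,469; Bergstrom: $19,058; Dube: $11,304; Marchetti: $46,064

Ownership shares total: 4,274.
Pro-rata amounts: Delacroix 1,130/4,274 × $103,895 = 27,468.73; Bergstrom 784/4,274 × $103,895 = 19,057.95; Dube 465/4,274 × $103,895 = 11,303.504; Marchetti 1,895/4,274 × $103,895 = 46,064.82.
After rounding ($1): Delacroix $27,469; Bergstrom $19,058; Dube $11,304; Marchetti $46,065. Sum = $103,896.
Difference $103,895 − $103,896 = −$1 applied to Marchetti: Marchetti becomes $46,064.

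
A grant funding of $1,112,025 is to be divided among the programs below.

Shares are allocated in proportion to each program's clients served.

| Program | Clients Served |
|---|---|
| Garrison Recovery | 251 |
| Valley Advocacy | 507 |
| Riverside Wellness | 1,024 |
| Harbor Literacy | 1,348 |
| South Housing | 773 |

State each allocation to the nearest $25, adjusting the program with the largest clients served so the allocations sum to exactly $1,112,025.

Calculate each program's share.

Garrison Recovery: $71,525 · Valley Advocacy: $144,450 · Riverside Wellness: $291,750 · Harbor Literacy: $384,050 · South Housing: $220,250

Clients served total: 3,903.
Unrounded shares: Garrison Recovery 251/3,903 × $1,112,025 = 71,513.78; Valley Advocacy 507/3,903 × $1,112,025 = 144,452.13; Riverside Wellness 1,024/3,903 × $1,112,025 = 291,753.42; Harbor Literacy 1,348/3,903 × $1,112,025 = 384,066.03; South Housing 773/3,903 × $1,112,025 = 220,239.64.
After rounding ($25): Garrison Recovery $71,525; Valley Advocacy $144,450; Riverside Wellness $291,750; Harbor Literacy $384,075; South Housing $220,250. Sum = $1,112,050.
Difference $1,112,025 − $1,112,050 = −$25 applied to largest clients served (Harbor Literacy): Harbor Literacy becomes $384,050.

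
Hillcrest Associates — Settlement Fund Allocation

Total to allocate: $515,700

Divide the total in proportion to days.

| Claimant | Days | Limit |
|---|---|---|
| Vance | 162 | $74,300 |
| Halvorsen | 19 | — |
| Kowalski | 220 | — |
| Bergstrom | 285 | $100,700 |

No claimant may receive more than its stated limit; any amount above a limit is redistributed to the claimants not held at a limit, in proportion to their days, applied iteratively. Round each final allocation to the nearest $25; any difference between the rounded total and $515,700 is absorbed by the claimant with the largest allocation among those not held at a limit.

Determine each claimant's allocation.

Total days = 686.
Unconstrained shares: Vance 121,783.38; Halvorsen 14,283.24; Kowalski 165,384.84; Bergstrom 214,248.54.
Held at cap: Vance ($74,300), Bergstrom ($100,700); balance $340,700 reallocated over remaining days 239.
Remaining shares: Halvorsen 27,084.94 → $27,075; Kowalski 313,615.06 → $313,625.

Vance: $74,300; Halvorsen: $27,075; Kowalski: $313,625; Bergstrom: $100,700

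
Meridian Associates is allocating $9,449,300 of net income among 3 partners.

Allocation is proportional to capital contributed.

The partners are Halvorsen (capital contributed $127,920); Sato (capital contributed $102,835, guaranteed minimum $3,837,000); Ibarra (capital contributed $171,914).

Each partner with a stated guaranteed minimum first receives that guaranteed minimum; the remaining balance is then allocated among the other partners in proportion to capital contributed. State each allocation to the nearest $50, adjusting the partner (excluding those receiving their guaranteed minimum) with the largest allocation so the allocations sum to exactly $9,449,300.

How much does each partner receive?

Guaranteed amounts: Sato $3,837,000. Balance $5,612,300.
Balance split over remaining capital contributed 299,834: Halvorsen 2,394,409.63 → $2,394,400; Ibarra 3,217,890.37 → $3,217,900.

Halvorsen: $2,394,400 · Sato: $3,837,000 · Ibarra: $3,217,900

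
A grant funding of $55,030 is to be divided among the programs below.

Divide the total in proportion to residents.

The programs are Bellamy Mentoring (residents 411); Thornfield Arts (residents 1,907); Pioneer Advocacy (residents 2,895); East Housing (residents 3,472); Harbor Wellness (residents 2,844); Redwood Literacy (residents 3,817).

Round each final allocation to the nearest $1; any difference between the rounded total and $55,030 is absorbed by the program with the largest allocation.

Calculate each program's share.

Total residents = 15,346.
Raw shares: Bellamy Mentoring 411/15,346 × $55,030 = 1,473.83; Thornfield Arts 1,907/15,346 × $55,030 = 6,838.41; Pioneer Advocacy 2,895/15,346 × $55,030 = 10,381.33; East Housing 3,472/15,346 × $55,030 = 12,450.42; Harbor Wellness 2,844/15,346 × $55,030 = 10,198.44; Redwood Literacy 3,817/15,346 × $55,030 = 13,687.57.
Rounded to nearest $1: Bellamy Mentoring $1,474; Thornfield Arts $6,838; Pioneer Advocacy $10,381; East Housing $12,450; Harbor Wellness $10,198; Redwood Literacy $13,688. Sum = $55,029.
Difference $55,030 − $55,029 = +$1 applied to largest allocation (Redwood Literacy): Redwood Literacy becomes $13,689.

Bellamy Mentoring: $1,474; Thornfield Arts: $6,838; Pioneer Advocacy: $10,381; East Housing: $12,450; Harbor Wellness: $10,198; Redwood Literacy: $13,689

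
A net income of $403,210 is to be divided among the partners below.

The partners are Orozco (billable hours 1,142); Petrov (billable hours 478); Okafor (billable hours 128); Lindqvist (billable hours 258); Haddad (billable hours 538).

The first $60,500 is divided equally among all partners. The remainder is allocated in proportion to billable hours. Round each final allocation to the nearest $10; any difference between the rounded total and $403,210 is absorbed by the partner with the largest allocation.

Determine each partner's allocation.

Orozco: $165,940; Petrov: $76,490; Okafor: $29,340; Lindqvist: $46,860; Haddad: $84,580

Equal tier: $60,500 ÷ 5 = $12,100 apiece.
Remainder $342,710 by billable hours (total 2,544): Orozco 153,842.30 → $153,840; Petrov 64,392.84 → $64,390; Okafor 17,243.27 → $17,240; Lindqvist 34,755.97 → $34,760; Haddad 72,475.62 → $72,480.
Totals: Orozco $12,100 + $153,840 = $165,940; Petrov $12,100 + $64,390 = $76,490; Okafor $12,100 + $17,240 = $29,340; Lindqvist $12,100 + $34,760 = $46,860; Haddad $12,100 + $72,480 = $84,580.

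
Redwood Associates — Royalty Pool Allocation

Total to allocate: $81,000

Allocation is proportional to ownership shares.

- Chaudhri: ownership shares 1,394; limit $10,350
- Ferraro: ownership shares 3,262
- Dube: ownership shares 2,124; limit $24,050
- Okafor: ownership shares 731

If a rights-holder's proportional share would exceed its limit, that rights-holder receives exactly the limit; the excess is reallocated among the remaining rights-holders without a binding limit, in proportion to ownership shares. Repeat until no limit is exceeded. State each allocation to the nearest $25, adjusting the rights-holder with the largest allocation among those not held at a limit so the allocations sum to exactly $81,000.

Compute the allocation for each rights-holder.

Combined ownership shares = 7,511.
Proportional shares (ignoring caps): Chaudhri 15,033.15; Ferraro 35,178.01; Dube 22,905.61; Okafor 7,883.24.
Held at cap: Chaudhri ($10,350); balance $70,650 reallocated over remaining ownership shares 6,117.
Held at cap: Dube ($24,050); balance $46,600 reallocated over remaining ownership shares 3,993.
Shares after redistribution: Ferraro 38,068.92 → $38,075; Okafor 8,531.08 → $8,525.

Chaudhri: $10,350 | Ferraro: $38,075 | Dube: $24,050 | Okafor: $8,525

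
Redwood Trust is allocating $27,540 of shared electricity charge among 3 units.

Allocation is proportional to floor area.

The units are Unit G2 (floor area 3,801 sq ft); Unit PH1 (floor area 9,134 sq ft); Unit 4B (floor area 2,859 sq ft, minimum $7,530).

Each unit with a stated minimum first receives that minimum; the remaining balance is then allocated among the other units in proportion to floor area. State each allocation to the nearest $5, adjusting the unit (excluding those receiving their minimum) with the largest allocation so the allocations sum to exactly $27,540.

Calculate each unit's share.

Fund the minimums — Unit 4B $7,530. Remaining pool $20,010.
Remaining pool split over remaining floor area 12,935: Unit G2 5,880.02 → $5,880; Unit PH1 14,129.98 → $14,130.

Unit G2: $5,880 | Unit PH1: $14,130 | Unit 4B: $7,530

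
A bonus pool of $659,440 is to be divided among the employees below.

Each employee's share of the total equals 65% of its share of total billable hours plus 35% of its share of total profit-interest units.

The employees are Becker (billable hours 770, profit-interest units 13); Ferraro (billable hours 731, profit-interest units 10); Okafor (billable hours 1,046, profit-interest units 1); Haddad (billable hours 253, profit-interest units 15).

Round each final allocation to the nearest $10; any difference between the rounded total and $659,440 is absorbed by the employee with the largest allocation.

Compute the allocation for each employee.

Becker: $194,810; Ferraro: $171,090; Okafor: $166,040; Haddad: $127,500

Totals — billable hours 2,800, profit-interest units 39.
Combined weights (65% billable hours + 35% profit-interest units): Becker 0.2954; Ferraro 0.2594; Okafor 0.2518; Haddad 0.1933.
Raw shares: Becker 194,809.57; Ferraro 171,085.13; Okafor 166,044.21; Haddad 127,501.09.
After rounding ($10): Becker $194,810; Ferraro $171,090; Okafor $166,040; Haddad $127,500. Sum = $659,440.
Sum already equals the total — no adjustment.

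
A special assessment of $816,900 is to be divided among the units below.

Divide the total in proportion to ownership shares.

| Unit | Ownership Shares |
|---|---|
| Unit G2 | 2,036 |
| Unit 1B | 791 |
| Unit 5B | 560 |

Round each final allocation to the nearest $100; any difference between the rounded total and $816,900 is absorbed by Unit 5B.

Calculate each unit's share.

Combined ownership shares = 3,387.
Unrounded shares: Unit G2 2,036/3,387 × $816,900 = 491,056.51; Unit 1B 791/3,387 × $816,900 = 190,778.83; Unit 5B 560/3,387 × $816,900 = 135,064.66.
Rounded to nearest $100: Unit G2 $491,100; Unit 1B $190,800; Unit 5B $135,100. Sum = $817,000.
Difference $816,900 − $817,000 = −$100 applied to Unit 5B: Unit 5B becomes $135,000.

Unit G2: $491,100; Unit 1B: $190,800; Unit 5B: $135,000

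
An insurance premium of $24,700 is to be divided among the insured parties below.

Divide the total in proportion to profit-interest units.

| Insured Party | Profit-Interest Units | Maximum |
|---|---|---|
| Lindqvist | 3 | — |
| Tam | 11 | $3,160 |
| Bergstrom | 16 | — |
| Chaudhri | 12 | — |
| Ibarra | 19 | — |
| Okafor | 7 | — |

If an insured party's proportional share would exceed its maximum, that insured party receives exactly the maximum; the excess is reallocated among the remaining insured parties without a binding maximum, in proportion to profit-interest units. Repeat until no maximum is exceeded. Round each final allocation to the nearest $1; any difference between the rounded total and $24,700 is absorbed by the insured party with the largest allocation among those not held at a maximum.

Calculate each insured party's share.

Lindqvist: $1,134 · Tam: $3,160 · Bergstrom: $6,046 · Chaudhri: $4,535 · Ibarra: $7,180 · Okafor: $2,645

Profit-interest units total: 68.
Proportional shares (ignoring caps): Lindqvist 1,089.71; Tam 3,995.59; Bergstrom 5,811.76; Chaudhri 4,358.82; Ibarra 6,901.47; Okafor 2,542.65.
Held at cap: Tam ($3,160); residual $21,540 reallocated over remaining profit-interest units 57.
Shares after redistribution: Lindqvist 1,133.68 → $1,134; Bergstrom 6,046.32 → $6,046; Chaudhri 4,534.74 → $4,535; Ibarra 7,180.00 → $7,180; Okafor 2,645.26 → $2,645.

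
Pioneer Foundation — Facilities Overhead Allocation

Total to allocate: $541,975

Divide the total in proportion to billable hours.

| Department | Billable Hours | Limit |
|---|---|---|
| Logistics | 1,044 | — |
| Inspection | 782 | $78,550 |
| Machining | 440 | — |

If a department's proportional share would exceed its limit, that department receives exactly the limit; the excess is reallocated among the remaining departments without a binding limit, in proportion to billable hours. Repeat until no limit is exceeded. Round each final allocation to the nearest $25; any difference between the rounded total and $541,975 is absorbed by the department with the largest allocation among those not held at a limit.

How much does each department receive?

Logistics: $326,025 · Inspection: $78,550 · Machining: $137,400

Sum of billable hours: 2,266.
Pro-rata shares before constraints: Logistics 249,700.75; Inspection 187,036.39; Machining 105,237.86.
Held at cap: Inspection ($78,550); residual $463,425 reallocated over remaining billable hours 1,484.
Remaining shares: Logistics 326,021.36 → $326,025; Machining 137,403.64 → $137,400.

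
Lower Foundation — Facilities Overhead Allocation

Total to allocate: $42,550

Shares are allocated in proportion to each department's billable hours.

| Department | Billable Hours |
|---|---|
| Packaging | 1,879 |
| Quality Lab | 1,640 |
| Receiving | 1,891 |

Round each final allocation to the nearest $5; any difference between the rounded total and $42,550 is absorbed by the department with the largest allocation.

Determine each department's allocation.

Packaging: $14,780; Quality Lab: $12,900; Receiving: $14,870

Billable hours total: 5,410.
Unrounded shares: Packaging 1,879/5,410 × $42,550 = 14,778.46; Quality Lab 1,640/5,410 × $42,550 = 12,898.71; Receiving 1,891/5,410 × $42,550 = 14,872.84.
After rounding ($5): Packaging $14,780; Quality Lab $12,900; Receiving $14,875. Sum = $42,555.
Difference $42,550 − $42,555 = −$5 applied to largest allocation (Receiving): Receiving becomes $14,870.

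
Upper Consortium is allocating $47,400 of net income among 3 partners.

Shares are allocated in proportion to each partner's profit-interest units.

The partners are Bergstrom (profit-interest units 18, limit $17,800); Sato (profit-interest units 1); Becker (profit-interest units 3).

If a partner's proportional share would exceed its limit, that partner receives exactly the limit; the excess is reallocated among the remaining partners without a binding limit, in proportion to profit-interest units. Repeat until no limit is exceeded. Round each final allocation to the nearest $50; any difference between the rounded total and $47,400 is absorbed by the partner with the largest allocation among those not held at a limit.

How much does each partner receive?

Profit-interest units total: 22.
Pro-rata shares before constraints: Bergstrom 38,781.82; Sato 2,154.55; Becker 6,463.64.
Cap binds for Bergstrom ($17,800); remaining pool $29,600 reallocated over remaining profit-interest units 4.
Remaining shares: Sato 7,400.00 → $7,400; Becker 22,200.00 → $22,200.

Bergstrom: $17,800; Sato: $7,400; Becker: $22,200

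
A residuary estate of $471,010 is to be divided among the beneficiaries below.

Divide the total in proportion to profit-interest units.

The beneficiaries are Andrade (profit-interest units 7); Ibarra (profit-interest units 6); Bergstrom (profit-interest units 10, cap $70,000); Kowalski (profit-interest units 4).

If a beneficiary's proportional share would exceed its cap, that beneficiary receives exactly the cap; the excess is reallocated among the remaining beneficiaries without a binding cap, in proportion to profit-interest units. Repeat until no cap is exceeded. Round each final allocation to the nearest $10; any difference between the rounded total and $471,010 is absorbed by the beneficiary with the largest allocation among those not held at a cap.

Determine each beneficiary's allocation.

Andrade: $165,120; Ibarra: $141,530; Bergstrom: $70,000; Kowalski: $94,360

Combined profit-interest units = 27.
Proportional shares (ignoring caps): Andrade 122,113.70; Ibarra 104,668.89; Bergstrom 174,448.15; Kowalski 69,779.26.
Held at cap: Bergstrom ($70,000); balance $401,010 reallocated over remaining profit-interest units 17.
Remaining shares: Andrade 165,121.76 → $165,120; Ibarra 141,532.94 → $141,530; Kowalski 94,355.29 → $94,360.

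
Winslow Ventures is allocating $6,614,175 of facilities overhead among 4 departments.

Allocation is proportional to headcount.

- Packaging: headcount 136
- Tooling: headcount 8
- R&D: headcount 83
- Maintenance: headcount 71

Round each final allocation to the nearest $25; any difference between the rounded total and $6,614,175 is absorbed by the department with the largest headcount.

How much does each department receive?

Packaging: $3,018,575 · Tooling: $177,550 · R&D: $1,842,200 · Maintenance: $1,575,850

Sum of headcount: 298.
Proportional shares: Packaging 136/298 × $6,614,175 = 3,018,549.66; Tooling 8/298 × $6,614,175 = 177,561.74; R&D 83/298 × $6,614,175 = 1,842,203.10; Maintenance 71/298 × $6,614,175 = 1,575,860.49.
After rounding ($25): Packaging $3,018,550; Tooling $177,550; R&D $1,842,200; Maintenance $1,575,850. Sum = $6,614,150.
Difference $6,614,175 − $6,614,150 = +$25 applied to largest headcount (Packaging): Packaging becomes $3,018,575.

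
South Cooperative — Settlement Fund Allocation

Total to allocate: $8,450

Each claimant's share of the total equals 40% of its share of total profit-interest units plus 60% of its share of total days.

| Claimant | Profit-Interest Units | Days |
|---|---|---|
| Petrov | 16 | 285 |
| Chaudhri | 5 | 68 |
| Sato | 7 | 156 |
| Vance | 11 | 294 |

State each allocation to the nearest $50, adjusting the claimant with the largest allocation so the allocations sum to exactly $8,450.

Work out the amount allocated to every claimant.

Petrov: $3,200 · Chaudhri: $850 · Sato: $1,600 · Vance: $2,800

Profit-interest units total 39; days total 803.
Composite weights (40% profit-interest units + 60% days): Petrov 0.3771; Chaudhri 0.1021; Sato 0.1884; Vance 0.3325.
Proportional shares: Petrov 3,186.11; Chaudhri 862.67; Sato 1,591.62; Vance 2,809.60.
Rounded to nearest $50: Petrov $3,200; Chaudhri $850; Sato $1,600; Vance $2,800. Sum = $8,450.
No rounding difference to absorb.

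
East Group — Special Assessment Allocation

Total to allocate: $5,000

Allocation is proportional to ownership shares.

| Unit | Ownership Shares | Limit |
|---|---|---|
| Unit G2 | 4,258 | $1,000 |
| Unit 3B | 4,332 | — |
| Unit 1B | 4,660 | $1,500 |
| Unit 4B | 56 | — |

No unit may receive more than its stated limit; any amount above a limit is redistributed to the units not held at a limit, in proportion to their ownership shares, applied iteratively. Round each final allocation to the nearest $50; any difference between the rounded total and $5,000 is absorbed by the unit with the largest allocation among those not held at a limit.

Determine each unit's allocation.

Combined ownership shares = 13,306.
Pro-rata shares before constraints: Unit G2 1,600.03; Unit 3B 1,627.84; Unit 1B 1,751.09; Unit 4B 21.04.
Cap binds for Unit G2 ($1,000), Unit 1B ($1,500); remaining pool $2,500 reallocated over remaining ownership shares 4,388.
Redistributed shares: Unit 3B 2,468.09 → $2,450; Unit 4B 31.91 → $50.

Unit G2: $1,000; Unit 3B: $2,450; Unit 1B: $1,500; Unit 4B: $50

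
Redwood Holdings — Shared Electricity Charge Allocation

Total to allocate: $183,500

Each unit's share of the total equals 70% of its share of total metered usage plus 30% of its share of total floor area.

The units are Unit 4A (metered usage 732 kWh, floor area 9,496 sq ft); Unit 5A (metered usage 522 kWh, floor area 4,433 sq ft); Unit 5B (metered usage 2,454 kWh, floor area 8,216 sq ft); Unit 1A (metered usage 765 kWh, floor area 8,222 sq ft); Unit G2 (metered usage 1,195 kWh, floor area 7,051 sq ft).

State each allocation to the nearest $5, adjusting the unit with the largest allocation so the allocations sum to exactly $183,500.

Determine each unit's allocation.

Metered usage total 5,668; floor area total 37,418.
Composite weights (70% metered usage + 30% floor area): Unit 4A 0.1665; Unit 5A 0.1000; Unit 5B 0.3689; Unit 1A 0.1604; Unit G2 0.2041.
Pro-rata amounts: Unit 4A 30,559.49; Unit 5A 18,351.63; Unit 5B 67,700.84; Unit 1A 29,433.02; Unit G2 37,455.02.
Rounded to nearest $5: Unit 4A $30,560; Unit 5A $18,350; Unit 5B $67,700; Unit 1A $29,435; Unit G2 $37,455. Sum = $183,500.
Sum already equals the total — no adjustment.

Unit 4A: $30,560; Unit 5A: $18,350; Unit 5B: $67,700; Unit 1A: $29,435; Unit G2: $37,455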